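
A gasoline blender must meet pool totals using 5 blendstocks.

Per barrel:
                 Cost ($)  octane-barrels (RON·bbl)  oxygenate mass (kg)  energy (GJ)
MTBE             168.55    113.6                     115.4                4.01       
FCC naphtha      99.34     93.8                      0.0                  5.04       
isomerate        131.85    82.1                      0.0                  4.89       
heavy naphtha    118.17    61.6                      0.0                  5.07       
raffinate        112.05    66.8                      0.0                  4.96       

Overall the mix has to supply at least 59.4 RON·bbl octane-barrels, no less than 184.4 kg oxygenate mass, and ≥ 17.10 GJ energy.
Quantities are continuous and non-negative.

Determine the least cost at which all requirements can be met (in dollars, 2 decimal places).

$480.08

Set it up as a linear program. Let x1 = barrels of MTBE, x2 = barrels of FCC naphtha, x3 = barrels of isomerate, x4 = barrels of heavy naphtha, x5 = barrels of raffinate.
min 168.55x1 + 99.34x2 + 131.85x3 + 118.17x4 + 112.05x5 subject to:
  113.6x1 + 93.8x2 + 82.1x3 + 61.6x4 + 66.8x5 ≥ 59.4   (octane-barrels)
  115.4x1 ≥ 184.4   (oxygenate mass)
  4.01x1 + 5.04x2 + 4.89x3 + 5.07x4 + 4.96x5 ≥ 17.1   (energy)
  x1, x2, x3, x4, x5 ≥ 0.
The optimal basis is {MTBE, FCC naphtha}; isomerate, heavy naphtha, raffinate drop out. The oxygenate mass and energy requirements are met with equality.
Solving gives x1 = 1.5979, x2 = 2.1215.
Cost = 168.55·1.5979 + 99.34·2.1215 = 480.0759.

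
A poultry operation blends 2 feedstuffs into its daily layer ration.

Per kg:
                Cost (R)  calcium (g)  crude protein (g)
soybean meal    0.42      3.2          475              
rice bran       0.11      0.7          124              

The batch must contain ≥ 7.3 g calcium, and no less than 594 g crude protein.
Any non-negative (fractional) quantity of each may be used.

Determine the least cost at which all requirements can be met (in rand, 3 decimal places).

Let x1 = kg of soybean meal, x2 = kg of rice bran.
Minimize 0.42x1 + 0.11x2 s.t.:
  3.2x1 + 0.7x2 ≥ 7.3   (calcium)
  475x1 + 124x2 ≥ 594   (crude protein)
  x1, x2 ≥ 0.
The optimal basis is {soybean meal}; rice bran drops out. Binding constraint: calcium.
So soybean meal = 2.281 kg.
Cost = 0.42·2.281 = 0.95802.

R0.958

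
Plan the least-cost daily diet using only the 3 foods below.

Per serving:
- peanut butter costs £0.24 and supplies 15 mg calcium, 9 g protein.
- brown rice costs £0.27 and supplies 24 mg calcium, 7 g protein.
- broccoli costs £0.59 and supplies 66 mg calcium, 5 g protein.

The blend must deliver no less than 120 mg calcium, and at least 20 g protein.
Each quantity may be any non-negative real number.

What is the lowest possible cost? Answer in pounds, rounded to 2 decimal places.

£1.19

Treat it as an LP. Let x1 = servings of peanut butter, x2 = servings of brown rice, x3 = servings of broccoli.
Minimize 0.24x1 + 0.27x2 + 0.59x3 s.t.:
  15x1 + 24x2 + 66x3 ≥ 120   (calcium)
  9x1 + 7x2 + 5x3 ≥ 20   (protein)
  x1, x2, x3 ≥ 0.
The minimum-cost mix takes nothing from peanut butter — only brown rice, broccoli. There the calcium and protein constraints are tight.
That vertex is x2 = 2.105, x3 = 1.053.
Cost = 0.27·2.105 + 0.59·1.053 = 1.1896.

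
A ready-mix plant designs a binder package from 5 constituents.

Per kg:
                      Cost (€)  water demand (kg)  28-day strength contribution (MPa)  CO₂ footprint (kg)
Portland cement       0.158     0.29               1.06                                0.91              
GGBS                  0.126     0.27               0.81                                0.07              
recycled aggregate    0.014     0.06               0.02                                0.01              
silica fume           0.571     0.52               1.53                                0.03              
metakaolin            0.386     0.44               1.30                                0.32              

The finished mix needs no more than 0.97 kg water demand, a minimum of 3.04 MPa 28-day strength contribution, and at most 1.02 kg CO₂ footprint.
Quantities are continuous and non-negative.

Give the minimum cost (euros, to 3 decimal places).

This is a linear program. Let x1 = kg of Portland cement, x2 = kg of GGBS, x3 = kg of recycled aggregate, x4 = kg of silica fume, x5 = kg of metakaolin.
Minimise 0.158x1 + 0.126x2 + 0.014x3 + 0.571x4 + 0.386x5 subject to:
  0.29x1 + 0.27x2 + 0.06x3 + 0.52x4 + 0.44x5 ≤ 0.97   (water demand)
  1.06x1 + 0.81x2 + 0.02x3 + 1.53x4 + 1.3x5 ≥ 3.04   (28-day strength contribution)
  0.91x1 + 0.07x2 + 0.01x3 + 0.03x4 + 0.32x5 ≤ 1.02   (CO₂ footprint)
  x1, x2, x3, x4, x5 ≥ 0.
The minimum-cost mix takes nothing from recycled aggregate, silica fume, metakaolin — only Portland cement, GGBS. The 28-day strength contribution and CO₂ footprint requirements are met with equality.
That vertex is x1 = 0.92533, x2 = 2.5422.
Objective = 0.158·0.92533 + 0.126·2.5422 = 0.46652.

€0.467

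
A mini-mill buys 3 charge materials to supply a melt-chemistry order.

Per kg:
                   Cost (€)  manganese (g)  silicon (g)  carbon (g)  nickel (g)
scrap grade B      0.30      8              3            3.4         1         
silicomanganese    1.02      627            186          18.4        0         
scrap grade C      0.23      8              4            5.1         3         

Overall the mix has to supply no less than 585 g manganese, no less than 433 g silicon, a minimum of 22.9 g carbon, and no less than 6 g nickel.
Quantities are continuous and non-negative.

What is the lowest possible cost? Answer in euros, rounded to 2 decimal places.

€2.79

Let x1 = kg of scrap grade B, x2 = kg of silicomanganese, x3 = kg of scrap grade C.
Minimise 0.3x1 + 1.02x2 + 0.23x3 subject to:
  8x1 + 627x2 + 8x3 ≥ 585   (manganese)
  3x1 + 186x2 + 4x3 ≥ 433   (silicon)
  3.4x1 + 18.4x2 + 5.1x3 ≥ 22.9   (carbon)
  1x1 + 3x3 ≥ 6   (nickel)
  x1, x2, x3 ≥ 0.
The minimum-cost mix takes nothing from scrap grade B — only silicomanganese, scrap grade C. The silicon and nickel requirements are met with equality.
Optimal quantities: silicomanganese = 2.285 kg, scrap grade C = 2 kg.
Cost = 1.02·2.285 + 0.23·2 = 2.7907.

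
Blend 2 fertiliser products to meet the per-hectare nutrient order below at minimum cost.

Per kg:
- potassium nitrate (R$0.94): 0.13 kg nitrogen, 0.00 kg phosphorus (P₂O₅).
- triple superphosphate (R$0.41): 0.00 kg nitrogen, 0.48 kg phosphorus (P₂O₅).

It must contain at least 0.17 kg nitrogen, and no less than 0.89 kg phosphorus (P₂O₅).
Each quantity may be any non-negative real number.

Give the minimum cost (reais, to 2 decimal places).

R$1.99

Set it up as a linear program. Let x1 = kg of potassium nitrate, x2 = kg of triple superphosphate.
min 0.94x1 + 0.41x2 s.t.:
  0.13x1 ≥ 0.17   (nitrogen)
  0.48x2 ≥ 0.89   (phosphorus (P₂O₅))
  x1, x2 ≥ 0.
Both inputs are positive at the optimum. The nitrogen and phosphorus (P₂O₅) requirements are met with equality.
So potassium nitrate = 1.308 kg, triple superphosphate = 1.854 kg.
Total cost: 0.94·1.308 + 0.41·1.854 = 1.9897.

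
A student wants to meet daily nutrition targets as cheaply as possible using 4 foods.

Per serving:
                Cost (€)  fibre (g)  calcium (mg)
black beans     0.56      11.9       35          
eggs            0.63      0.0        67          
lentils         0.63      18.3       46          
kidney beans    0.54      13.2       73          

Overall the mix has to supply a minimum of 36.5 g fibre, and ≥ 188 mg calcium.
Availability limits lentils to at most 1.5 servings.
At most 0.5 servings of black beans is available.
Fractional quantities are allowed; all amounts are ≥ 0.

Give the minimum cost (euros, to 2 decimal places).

This is a linear program. Let x1 = servings of black beans, x2 = servings of eggs, x3 = servings of lentils, x4 = servings of kidney beans.
Minimize 0.56x1 + 0.63x2 + 0.63x3 + 0.54x4 s.t.:
  11.9x1 + 18.3x3 + 13.2x4 ≥ 36.5   (fibre)
  35x1 + 67x2 + 46x3 + 73x4 ≥ 188   (calcium)
  x3 ≤ 1.5
  x1 ≤ 0.5
  x1, x2, x3, x4 ≥ 0.
At the optimum only lentils, kidney beans are positive (black beans, eggs = 0). The fibre and calcium requirements are met with equality.
Optimal quantities: lentils = 0.251 servings, kidney beans = 2.417 servings.
Total cost: 0.63·0.251 + 0.54·2.417 = 1.4633.

€1.46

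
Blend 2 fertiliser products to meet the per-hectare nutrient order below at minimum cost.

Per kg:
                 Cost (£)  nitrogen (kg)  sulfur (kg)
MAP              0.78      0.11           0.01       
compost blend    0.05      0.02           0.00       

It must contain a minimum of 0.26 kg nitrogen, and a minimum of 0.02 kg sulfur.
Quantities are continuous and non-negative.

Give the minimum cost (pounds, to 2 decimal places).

£1.66

Let x1 = kg of MAP, x2 = kg of compost blend.
Minimise 0.78x1 + 0.05x2 subject to:
  0.11x1 + 0.02x2 ≥ 0.26   (nitrogen)
  0.01x1 ≥ 0.02   (sulfur)
  x1, x2 ≥ 0.
Both inputs are positive at the optimum. There the nitrogen and sulfur constraints are tight.
That vertex is x1 = 2, x2 = 2.
Objective = 0.78·2 + 0.05·2 = 1.6600.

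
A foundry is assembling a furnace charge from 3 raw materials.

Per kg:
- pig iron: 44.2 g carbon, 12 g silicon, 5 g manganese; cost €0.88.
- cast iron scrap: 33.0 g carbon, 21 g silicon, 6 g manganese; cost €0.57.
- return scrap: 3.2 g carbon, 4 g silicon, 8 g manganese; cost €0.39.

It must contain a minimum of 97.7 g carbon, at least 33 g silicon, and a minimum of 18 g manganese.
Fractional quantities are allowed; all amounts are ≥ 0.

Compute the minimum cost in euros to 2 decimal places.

Set it up as a linear program. Let x1 = kg of pig iron, x2 = kg of cast iron scrap, x3 = kg of return scrap.
Minimise 0.88x1 + 0.57x2 + 0.39x3 with:
  44.2x1 + 33x2 + 3.2x3 ≥ 97.7   (carbon)
  12x1 + 21x2 + 4x3 ≥ 33   (silicon)
  5x1 + 6x2 + 8x3 ≥ 18   (manganese)
  x1, x2, x3 ≥ 0.
At the optimum only cast iron scrap, return scrap are positive (pig iron = 0). Binding constraints: carbon and manganese.
Optimal quantities: cast iron scrap = 2.958 kg, return scrap = 0.03186 kg.
Total cost: 0.57·2.958 + 0.39·0.03186 = 1.6985.

€1.70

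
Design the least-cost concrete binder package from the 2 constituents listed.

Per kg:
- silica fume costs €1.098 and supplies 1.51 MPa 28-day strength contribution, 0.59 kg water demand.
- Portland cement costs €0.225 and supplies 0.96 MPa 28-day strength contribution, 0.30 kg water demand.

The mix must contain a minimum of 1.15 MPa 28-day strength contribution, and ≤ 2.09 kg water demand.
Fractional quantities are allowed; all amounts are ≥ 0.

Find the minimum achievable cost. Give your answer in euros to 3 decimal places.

Let x1 = kg of silica fume, x2 = kg of Portland cement.
Minimise 1.098x1 + 0.225x2 subject to:
  1.51x1 + 0.96x2 ≥ 1.15   (28-day strength contribution)
  0.59x1 + 0.3x2 ≤ 2.09   (water demand)
  x1, x2 ≥ 0.
At the optimum only Portland cement is positive (silica fume = 0). The 28-day strength contribution requirement is met with equality.
So Portland cement = 1.198 kg.
Total cost: 0.225·1.198 = 0.26955.

€0.270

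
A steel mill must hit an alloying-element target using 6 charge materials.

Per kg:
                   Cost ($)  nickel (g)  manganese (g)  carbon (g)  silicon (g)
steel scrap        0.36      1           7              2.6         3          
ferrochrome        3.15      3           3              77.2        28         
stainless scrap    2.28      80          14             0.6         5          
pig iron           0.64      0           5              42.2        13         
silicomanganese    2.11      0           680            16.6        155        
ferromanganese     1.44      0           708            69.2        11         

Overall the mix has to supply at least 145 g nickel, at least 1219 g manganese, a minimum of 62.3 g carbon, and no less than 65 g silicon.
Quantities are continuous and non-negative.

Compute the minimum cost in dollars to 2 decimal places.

Let x1 = kg of steel scrap, x2 = kg of ferrochrome, x3 = kg of stainless scrap, x4 = kg of pig iron, x5 = kg of silicomanganese, x6 = kg of ferromanganese.
min 0.36x1 + 3.15x2 + 2.28x3 + 0.64x4 + 2.11x5 + 1.44x6 with:
  1x1 + 3x2 + 80x3 ≥ 145   (nickel)
  7x1 + 3x2 + 14x3 + 5x4 + 680x5 + 708x6 ≥ 1219   (manganese)
  2.6x1 + 77.2x2 + 0.6x3 + 42.2x4 + 16.6x5 + 69.2x6 ≥ 62.3   (carbon)
  3x1 + 28x2 + 5x3 + 13x4 + 155x5 + 11x6 ≥ 65   (silicon)
  x1, x2, x3, x4, x5, x6 ≥ 0.
The minimum-cost mix takes nothing from steel scrap, ferrochrome, pig iron — only stainless scrap, silicomanganese, ferromanganese. Binding constraints: nickel, manganese, silicon.
That vertex is x3 = 1.812, x5 = 0.2589, x6 = 1.437.
Cost = 2.28·1.812 + 2.11·0.2589 + 1.44·1.437 = 6.7469.

$6.75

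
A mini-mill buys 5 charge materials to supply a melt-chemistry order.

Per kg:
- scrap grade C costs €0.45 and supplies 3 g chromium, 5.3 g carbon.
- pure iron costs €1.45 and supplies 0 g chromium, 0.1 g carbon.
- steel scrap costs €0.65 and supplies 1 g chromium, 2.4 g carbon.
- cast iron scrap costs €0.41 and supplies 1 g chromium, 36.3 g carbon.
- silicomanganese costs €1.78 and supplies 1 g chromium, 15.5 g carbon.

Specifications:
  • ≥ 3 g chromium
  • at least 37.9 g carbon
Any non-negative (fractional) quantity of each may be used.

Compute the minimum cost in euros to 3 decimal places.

€0.695

Let x1 = kg of scrap grade C, x2 = kg of pure iron, x3 = kg of steel scrap, x4 = kg of cast iron scrap, x5 = kg of silicomanganese.
Minimize 0.45x1 + 1.45x2 + 0.65x3 + 0.41x4 + 1.78x5 subject to:
  3x1 + 1x3 + 1x4 + 1x5 ≥ 3   (chromium)
  5.3x1 + 0.1x2 + 2.4x3 + 36.3x4 + 15.5x5 ≥ 37.9   (carbon)
  x1, x2, x3, x4, x5 ≥ 0.
The optimal basis is {scrap grade C, cast iron scrap}; pure iron, steel scrap, silicomanganese drop out. Binding constraints: chromium and carbon.
That vertex is x1 = 0.6853, x4 = 0.944.
Objective = 0.45·0.6853 + 0.41·0.944 = 0.69543.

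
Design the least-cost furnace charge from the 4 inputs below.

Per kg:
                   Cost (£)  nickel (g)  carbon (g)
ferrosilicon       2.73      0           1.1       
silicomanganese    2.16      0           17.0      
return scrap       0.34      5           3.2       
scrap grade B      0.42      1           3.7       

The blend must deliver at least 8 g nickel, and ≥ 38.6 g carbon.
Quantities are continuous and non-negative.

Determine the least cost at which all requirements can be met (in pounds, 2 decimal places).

This is a linear program. Let x1 = kg of ferrosilicon, x2 = kg of silicomanganese, x3 = kg of return scrap, x4 = kg of scrap grade B.
Minimize 2.73x1 + 2.16x2 + 0.34x3 + 0.42x4 s.t.:
  5x3 + 1x4 ≥ 8   (nickel)
  1.1x1 + 17x2 + 3.2x3 + 3.7x4 ≥ 38.6   (carbon)
  x1, x2, x3, x4 ≥ 0.
The optimal basis is {return scrap}; ferrosilicon, silicomanganese, scrap grade B drop out. There the carbon constraint is tight.
That vertex is x3 = 12.06.
Objective = 0.34·12.06 = 4.1004.

£4.10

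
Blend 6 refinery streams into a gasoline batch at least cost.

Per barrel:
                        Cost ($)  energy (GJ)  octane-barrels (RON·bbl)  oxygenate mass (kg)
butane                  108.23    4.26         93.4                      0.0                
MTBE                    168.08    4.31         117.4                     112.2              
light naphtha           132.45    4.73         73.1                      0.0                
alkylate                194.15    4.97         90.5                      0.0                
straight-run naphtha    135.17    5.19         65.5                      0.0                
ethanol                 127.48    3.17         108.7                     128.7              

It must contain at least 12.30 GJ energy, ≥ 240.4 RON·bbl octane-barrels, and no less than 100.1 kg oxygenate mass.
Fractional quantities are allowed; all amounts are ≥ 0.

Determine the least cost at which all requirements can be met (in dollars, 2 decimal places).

$349.01

Let x1 = barrels of butane, x2 = barrels of MTBE, x3 = barrels of light naphtha, x4 = barrels of alkylate, x5 = barrels of straight-run naphtha, x6 = barrels of ethanol.
Minimize 108.23x1 + 168.08x2 + 132.45x3 + 194.15x4 + 135.17x5 + 127.48x6 subject to:
  4.26x1 + 4.31x2 + 4.73x3 + 4.97x4 + 5.19x5 + 3.17x6 ≥ 12.3   (energy)
  93.4x1 + 117.4x2 + 73.1x3 + 90.5x4 + 65.5x5 + 108.7x6 ≥ 240.4   (octane-barrels)
  112.2x2 + 128.7x6 ≥ 100.1   (oxygenate mass)
  x1, x2, x3, x4, x5, x6 ≥ 0.
At the optimum only butane, ethanol are positive (MTBE, light naphtha, alkylate, straight-run naphtha = 0). The energy and oxygenate mass requirements are met with equality.
That vertex is x1 = 2.3086, x6 = 0.77778.
Total cost: 108.23·2.3086 + 127.48·0.77778 = 349.0112.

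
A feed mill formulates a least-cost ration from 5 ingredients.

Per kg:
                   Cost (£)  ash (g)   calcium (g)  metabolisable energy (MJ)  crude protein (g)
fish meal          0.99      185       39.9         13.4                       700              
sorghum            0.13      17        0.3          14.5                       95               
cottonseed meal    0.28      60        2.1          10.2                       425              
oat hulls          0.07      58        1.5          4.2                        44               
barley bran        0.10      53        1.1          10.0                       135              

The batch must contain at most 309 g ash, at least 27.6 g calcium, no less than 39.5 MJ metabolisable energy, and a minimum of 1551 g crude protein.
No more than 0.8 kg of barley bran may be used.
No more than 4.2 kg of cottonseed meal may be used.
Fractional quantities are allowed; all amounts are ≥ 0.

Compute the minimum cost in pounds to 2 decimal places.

£1.31

Let x1 = kg of fish meal, x2 = kg of sorghum, x3 = kg of cottonseed meal, x4 = kg of oat hulls, x5 = kg of barley bran.
Minimise 0.99x1 + 0.13x2 + 0.28x3 + 0.07x4 + 0.1x5 s.t.:
  185x1 + 17x2 + 60x3 + 58x4 + 53x5 ≤ 309   (ash)
  39.9x1 + 0.3x2 + 2.1x3 + 1.5x4 + 1.1x5 ≥ 27.6   (calcium)
  13.4x1 + 14.5x2 + 10.2x3 + 4.2x4 + 10x5 ≥ 39.5   (metabolisable energy)
  700x1 + 95x2 + 425x3 + 44x4 + 135x5 ≥ 1551   (crude protein)
  x5 ≤ 0.8
  x3 ≤ 4.2
  x1, x2, x3, x4, x5 ≥ 0.
At the optimum only fish meal, cottonseed meal, barley bran are positive (sorghum, oat hulls = 0). Binding constraints: calcium, metabolisable energy, crude protein.
That vertex is x1 = 0.5399, x3 = 2.567, x5 = 0.6082.
Hence cost = 0.99·0.5399 + 0.28·2.567 + 0.1·0.6082 = £1.3141.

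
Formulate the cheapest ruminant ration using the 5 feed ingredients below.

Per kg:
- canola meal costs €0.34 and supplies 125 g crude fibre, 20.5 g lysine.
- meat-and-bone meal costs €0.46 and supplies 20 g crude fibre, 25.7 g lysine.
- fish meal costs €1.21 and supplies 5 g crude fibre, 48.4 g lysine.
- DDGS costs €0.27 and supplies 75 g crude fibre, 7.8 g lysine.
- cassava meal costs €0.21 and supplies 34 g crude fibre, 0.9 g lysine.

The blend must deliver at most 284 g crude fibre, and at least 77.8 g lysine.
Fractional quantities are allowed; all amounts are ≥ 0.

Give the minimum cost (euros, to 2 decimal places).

Let x1 = kg of canola meal, x2 = kg of meat-and-bone meal, x3 = kg of fish meal, x4 = kg of DDGS, x5 = kg of cassava meal.
Minimise 0.34x1 + 0.46x2 + 1.21x3 + 0.27x4 + 0.21x5 s.t.:
  125x1 + 20x2 + 5x3 + 75x4 + 34x5 ≤ 284   (crude fibre)
  20.5x1 + 25.7x2 + 48.4x3 + 7.8x4 + 0.9x5 ≥ 77.8   (lysine)
  x1, x2, x3, x4, x5 ≥ 0.
The minimum-cost mix takes nothing from fish meal, DDGS, cassava meal — only canola meal, meat-and-bone meal. The crude fibre and lysine requirements are met with equality.
Optimal quantities: canola meal = 2.049 kg, meat-and-bone meal = 1.393 kg.
Hence cost = 0.34·2.049 + 0.46·1.393 = €1.3374.

€1.34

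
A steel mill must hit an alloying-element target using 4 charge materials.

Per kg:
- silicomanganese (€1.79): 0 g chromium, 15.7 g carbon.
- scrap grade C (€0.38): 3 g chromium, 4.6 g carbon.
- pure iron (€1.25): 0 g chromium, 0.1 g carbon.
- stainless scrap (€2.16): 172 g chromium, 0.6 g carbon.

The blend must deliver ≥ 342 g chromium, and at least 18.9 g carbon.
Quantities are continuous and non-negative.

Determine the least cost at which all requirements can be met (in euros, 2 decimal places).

€5.62

This is a linear program. Let x1 = kg of silicomanganese, x2 = kg of scrap grade C, x3 = kg of pure iron, x4 = kg of stainless scrap.
Minimize 1.79x1 + 0.38x2 + 1.25x3 + 2.16x4 with:
  3x2 + 172x4 ≥ 342   (chromium)
  15.7x1 + 4.6x2 + 0.1x3 + 0.6x4 ≥ 18.9   (carbon)
  x1, x2, x3, x4 ≥ 0.
The cheapest feasible vertex uses only scrap grade C, stainless scrap; silicomanganese, pure iron are not used. There the chromium and carbon constraints are tight.
So scrap grade C = 3.858 kg, stainless scrap = 1.921 kg.
Cost = 0.38·3.858 + 2.16·1.921 = 5.6154.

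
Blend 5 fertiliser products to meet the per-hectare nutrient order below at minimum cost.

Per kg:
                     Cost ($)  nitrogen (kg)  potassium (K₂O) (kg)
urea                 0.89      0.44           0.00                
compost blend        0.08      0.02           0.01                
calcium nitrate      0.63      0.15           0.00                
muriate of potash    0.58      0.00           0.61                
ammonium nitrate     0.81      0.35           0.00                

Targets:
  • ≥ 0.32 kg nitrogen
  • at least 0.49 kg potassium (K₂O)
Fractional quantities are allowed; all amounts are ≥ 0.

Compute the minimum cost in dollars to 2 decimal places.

$1.11

Let x1 = kg of urea, x2 = kg of compost blend, x3 = kg of calcium nitrate, x4 = kg of muriate of potash, x5 = kg of ammonium nitrate.
Minimise 0.89x1 + 0.08x2 + 0.63x3 + 0.58x4 + 0.81x5 subject to:
  0.44x1 + 0.02x2 + 0.15x3 + 0.35x5 ≥ 0.32   (nitrogen)
  0.01x2 + 0.61x4 ≥ 0.49   (potassium (K₂O))
  x1, x2, x3, x4, x5 ≥ 0.
At the optimum only urea, muriate of potash are positive (compost blend, calcium nitrate, ammonium nitrate = 0). There the nitrogen and potassium (K₂O) constraints are tight.
So urea = 0.7273 kg, muriate of potash = 0.8033 kg.
Hence cost = 0.89·0.7273 + 0.58·0.8033 = $1.1132.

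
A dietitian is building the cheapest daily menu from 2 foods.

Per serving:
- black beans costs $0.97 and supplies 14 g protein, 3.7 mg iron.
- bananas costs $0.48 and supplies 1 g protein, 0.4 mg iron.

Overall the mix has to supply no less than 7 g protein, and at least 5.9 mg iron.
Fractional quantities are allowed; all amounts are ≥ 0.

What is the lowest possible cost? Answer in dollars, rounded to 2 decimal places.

$1.55

Let x1 = servings of black beans, x2 = servings of bananas.
Minimize 0.97x1 + 0.48x2 s.t.:
  14x1 + 1x2 ≥ 7   (protein)
  3.7x1 + 0.4x2 ≥ 5.9   (iron)
  x1, x2 ≥ 0.
The minimum-cost mix takes nothing from bananas — only black beans. There the iron constraint is tight.
That vertex is x1 = 1.595.
Objective = 0.97·1.595 = 1.5472.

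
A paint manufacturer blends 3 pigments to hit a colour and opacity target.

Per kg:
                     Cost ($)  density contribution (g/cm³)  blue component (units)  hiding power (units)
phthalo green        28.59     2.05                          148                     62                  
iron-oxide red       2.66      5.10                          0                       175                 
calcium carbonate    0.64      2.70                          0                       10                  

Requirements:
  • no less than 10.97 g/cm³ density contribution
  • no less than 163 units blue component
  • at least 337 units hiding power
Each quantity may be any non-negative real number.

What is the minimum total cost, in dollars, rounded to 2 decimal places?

Let x1 = kg of phthalo green, x2 = kg of iron-oxide red, x3 = kg of calcium carbonate.
Minimise 28.59x1 + 2.66x2 + 0.64x3 s.t.:
  2.05x1 + 5.1x2 + 2.7x3 ≥ 10.97   (density contribution)
  148x1 ≥ 163   (blue component)
  62x1 + 175x2 + 10x3 ≥ 337   (hiding power)
  x1, x2, x3 ≥ 0.
All 3 inputs are positive at the optimum. Binding constraints: density contribution, blue component, hiding power.
Solving gives x1 = 1.1014, x2 = 1.5146, x3 = 0.36581.
Hence cost = 28.59·1.1014 + 2.66·1.5146 + 0.64·0.36581 = $35.7520.

$35.75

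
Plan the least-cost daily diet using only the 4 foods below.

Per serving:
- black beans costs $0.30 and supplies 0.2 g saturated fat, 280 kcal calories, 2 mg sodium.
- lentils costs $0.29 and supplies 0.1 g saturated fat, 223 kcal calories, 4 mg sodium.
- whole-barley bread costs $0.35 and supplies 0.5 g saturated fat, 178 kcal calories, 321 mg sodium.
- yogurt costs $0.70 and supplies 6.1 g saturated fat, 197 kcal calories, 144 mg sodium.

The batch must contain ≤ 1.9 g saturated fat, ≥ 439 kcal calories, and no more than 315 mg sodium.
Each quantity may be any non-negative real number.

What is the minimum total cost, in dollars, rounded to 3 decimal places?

$0.470

This is a linear program. Let x1 = servings of black beans, x2 = servings of lentils, x3 = servings of whole-barley bread, x4 = servings of yogurt.
min 0.3x1 + 0.29x2 + 0.35x3 + 0.7x4 s.t.:
  0.2x1 + 0.1x2 + 0.5x3 + 6.1x4 ≤ 1.9   (saturated fat)
  280x1 + 223x2 + 178x3 + 197x4 ≥ 439   (calories)
  2x1 + 4x2 + 321x3 + 144x4 ≤ 315   (sodium)
  x1, x2, x3, x4 ≥ 0.
At the optimum only black beans is positive (lentils, whole-barley bread, yogurt = 0). Binding constraint: calories.
So black beans = 1.568 servings.
Objective = 0.3·1.568 = 0.47040.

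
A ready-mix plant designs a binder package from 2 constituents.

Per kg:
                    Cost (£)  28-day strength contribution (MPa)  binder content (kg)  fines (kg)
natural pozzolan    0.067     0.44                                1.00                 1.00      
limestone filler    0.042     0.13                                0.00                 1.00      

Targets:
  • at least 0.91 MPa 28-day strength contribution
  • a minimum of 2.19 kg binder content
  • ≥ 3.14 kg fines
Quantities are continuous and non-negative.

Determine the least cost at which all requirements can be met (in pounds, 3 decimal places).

Treat it as an LP. Let x1 = kg of natural pozzolan, x2 = kg of limestone filler.
min 0.067x1 + 0.042x2 with:
  0.44x1 + 0.13x2 ≥ 0.91   (28-day strength contribution)
  1x1 ≥ 2.19   (binder content)
  1x1 + 1x2 ≥ 3.14   (fines)
  x1, x2 ≥ 0.
Both inputs are positive at the optimum. The binder content and fines requirements are met with equality.
That vertex is x1 = 2.19, x2 = 0.95.
Hence cost = 0.067·2.19 + 0.042·0.95 = £0.18663.

£0.187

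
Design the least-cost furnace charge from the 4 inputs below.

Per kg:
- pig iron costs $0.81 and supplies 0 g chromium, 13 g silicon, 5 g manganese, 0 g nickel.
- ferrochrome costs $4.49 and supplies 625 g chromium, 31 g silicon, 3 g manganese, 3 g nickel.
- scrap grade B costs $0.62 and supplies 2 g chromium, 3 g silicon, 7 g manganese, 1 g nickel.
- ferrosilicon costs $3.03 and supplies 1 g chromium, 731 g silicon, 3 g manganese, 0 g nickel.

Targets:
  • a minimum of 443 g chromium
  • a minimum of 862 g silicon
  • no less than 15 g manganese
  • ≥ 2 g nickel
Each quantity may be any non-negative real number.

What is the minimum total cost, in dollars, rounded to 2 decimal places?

$7.46

Set it up as a linear program. Let x1 = kg of pig iron, x2 = kg of ferrochrome, x3 = kg of scrap grade B, x4 = kg of ferrosilicon.
Minimize 0.81x1 + 4.49x2 + 0.62x3 + 3.03x4 subject to:
  625x2 + 2x3 + 1x4 ≥ 443   (chromium)
  13x1 + 31x2 + 3x3 + 731x4 ≥ 862   (silicon)
  5x1 + 3x2 + 7x3 + 3x4 ≥ 15   (manganese)
  3x2 + 1x3 ≥ 2   (nickel)
  x1, x2, x3, x4 ≥ 0.
The minimum-cost mix takes nothing from pig iron — only ferrochrome, scrap grade B, ferrosilicon. The chromium, silicon, manganese requirements are met with equality.
That vertex is x2 = 0.7026, x3 = 1.351, x4 = 1.144.
Cost = 4.49·0.7026 + 0.62·1.351 + 3.03·1.144 = 7.4586.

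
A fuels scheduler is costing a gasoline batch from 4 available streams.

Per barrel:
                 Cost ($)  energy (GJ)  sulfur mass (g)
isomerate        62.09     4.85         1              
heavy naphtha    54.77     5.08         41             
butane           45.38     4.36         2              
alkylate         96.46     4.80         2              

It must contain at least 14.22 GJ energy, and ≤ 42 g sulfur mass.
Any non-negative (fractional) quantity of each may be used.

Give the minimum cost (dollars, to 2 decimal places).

$148.01

Treat it as an LP. Let x1 = barrels of isomerate, x2 = barrels of heavy naphtha, x3 = barrels of butane, x4 = barrels of alkylate.
min 62.09x1 + 54.77x2 + 45.38x3 + 96.46x4 with:
  4.85x1 + 5.08x2 + 4.36x3 + 4.8x4 ≥ 14.22   (energy)
  1x1 + 41x2 + 2x3 + 2x4 ≤ 42   (sulfur mass)
  x1, x2, x3, x4 ≥ 0.
The optimal basis is {butane}; isomerate, heavy naphtha, alkylate drop out. The energy requirement is met with equality.
That vertex is x3 = 3.2615.
Hence cost = 45.38·3.2615 = $148.0069.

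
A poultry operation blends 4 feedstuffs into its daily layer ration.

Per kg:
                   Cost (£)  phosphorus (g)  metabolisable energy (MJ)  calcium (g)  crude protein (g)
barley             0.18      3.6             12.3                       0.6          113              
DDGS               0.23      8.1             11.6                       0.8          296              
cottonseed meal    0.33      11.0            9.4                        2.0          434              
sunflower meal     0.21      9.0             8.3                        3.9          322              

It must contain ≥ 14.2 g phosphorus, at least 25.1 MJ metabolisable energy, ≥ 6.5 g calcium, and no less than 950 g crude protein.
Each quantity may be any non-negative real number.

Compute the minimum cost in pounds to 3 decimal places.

£0.625

Set it up as a linear program. Let x1 = kg of barley, x2 = kg of DDGS, x3 = kg of cottonseed meal, x4 = kg of sunflower meal.
Minimize 0.18x1 + 0.23x2 + 0.33x3 + 0.21x4 subject to:
  3.6x1 + 8.1x2 + 11x3 + 9x4 ≥ 14.2   (phosphorus)
  12.3x1 + 11.6x2 + 9.4x3 + 8.3x4 ≥ 25.1   (metabolisable energy)
  0.6x1 + 0.8x2 + 2x3 + 3.9x4 ≥ 6.5   (calcium)
  113x1 + 296x2 + 434x3 + 322x4 ≥ 950   (crude protein)
  x1, x2, x3, x4 ≥ 0.
The minimum-cost mix takes nothing from barley, cottonseed meal — only DDGS, sunflower meal. There the metabolisable energy and crude protein constraints are tight.
That vertex is x2 = 0.1543, x4 = 2.809.
Hence cost = 0.23·0.1543 + 0.21·2.809 = £0.62538.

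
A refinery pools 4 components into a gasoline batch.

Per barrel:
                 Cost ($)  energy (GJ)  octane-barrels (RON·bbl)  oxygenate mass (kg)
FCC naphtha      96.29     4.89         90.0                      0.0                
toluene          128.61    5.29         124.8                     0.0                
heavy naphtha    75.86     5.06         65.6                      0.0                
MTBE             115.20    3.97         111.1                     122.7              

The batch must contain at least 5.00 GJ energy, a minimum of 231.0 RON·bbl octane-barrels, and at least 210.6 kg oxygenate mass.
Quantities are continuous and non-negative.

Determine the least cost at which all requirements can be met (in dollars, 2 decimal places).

Let x1 = barrels of FCC naphtha, x2 = barrels of toluene, x3 = barrels of heavy naphtha, x4 = barrels of MTBE.
min 96.29x1 + 128.61x2 + 75.86x3 + 115.2x4 subject to:
  4.89x1 + 5.29x2 + 5.06x3 + 3.97x4 ≥ 5   (energy)
  90x1 + 124.8x2 + 65.6x3 + 111.1x4 ≥ 231   (octane-barrels)
  122.7x4 ≥ 210.6   (oxygenate mass)
  x1, x2, x3, x4 ≥ 0.
The minimum-cost mix takes nothing from FCC naphtha, heavy naphtha — only toluene, MTBE. There the octane-barrels and oxygenate mass constraints are tight.
That vertex is x2 = 0.323, x4 = 1.7164.
Hence cost = 128.61·0.323 + 115.2·1.7164 = $239.2703.

$239.27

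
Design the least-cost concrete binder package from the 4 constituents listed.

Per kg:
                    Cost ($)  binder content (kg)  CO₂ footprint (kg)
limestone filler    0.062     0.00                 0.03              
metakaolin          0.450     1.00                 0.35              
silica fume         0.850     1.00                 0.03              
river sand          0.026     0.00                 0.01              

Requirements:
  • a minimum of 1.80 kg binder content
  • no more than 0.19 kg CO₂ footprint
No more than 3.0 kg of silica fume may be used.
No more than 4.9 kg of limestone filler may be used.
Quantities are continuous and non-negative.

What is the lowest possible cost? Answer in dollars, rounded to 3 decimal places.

$1.360

Let x1 = kg of limestone filler, x2 = kg of metakaolin, x3 = kg of silica fume, x4 = kg of river sand.
min 0.062x1 + 0.45x2 + 0.85x3 + 0.026x4 with:
  1x2 + 1x3 ≥ 1.8   (binder content)
  0.03x1 + 0.35x2 + 0.03x3 + 0.01x4 ≤ 0.19   (CO₂ footprint)
  x3 ≤ 3
  x1 ≤ 4.9
  x1, x2, x3, x4 ≥ 0.
The optimal basis is {metakaolin, silica fume}; limestone filler, river sand drop out. Binding constraints: binder content and CO₂ footprint.
Optimal quantities: metakaolin = 0.425 kg, silica fume = 1.375 kg.
Cost = 0.45·0.425 + 0.85·1.375 = 1.36000.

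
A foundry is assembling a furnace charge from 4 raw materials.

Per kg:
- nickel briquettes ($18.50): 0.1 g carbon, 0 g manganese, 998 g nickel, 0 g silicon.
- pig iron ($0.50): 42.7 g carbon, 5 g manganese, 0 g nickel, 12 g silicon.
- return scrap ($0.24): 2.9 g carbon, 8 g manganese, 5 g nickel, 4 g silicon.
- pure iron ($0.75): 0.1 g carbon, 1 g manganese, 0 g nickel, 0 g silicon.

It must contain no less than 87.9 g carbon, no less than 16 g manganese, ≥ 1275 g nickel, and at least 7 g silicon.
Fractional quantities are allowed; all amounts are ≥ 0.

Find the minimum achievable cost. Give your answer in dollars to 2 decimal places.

This is a linear program. Let x1 = kg of nickel briquettes, x2 = kg of pig iron, x3 = kg of return scrap, x4 = kg of pure iron.
min 18.5x1 + 0.5x2 + 0.24x3 + 0.75x4 s.t.:
  0.1x1 + 42.7x2 + 2.9x3 + 0.1x4 ≥ 87.9   (carbon)
  5x2 + 8x3 + 1x4 ≥ 16   (manganese)
  998x1 + 5x3 ≥ 1275   (nickel)
  12x2 + 4x3 ≥ 7   (silicon)
  x1, x2, x3, x4 ≥ 0.
The minimum-cost mix takes nothing from pure iron — only nickel briquettes, pig iron, return scrap. The carbon, manganese, nickel requirements are met with equality.
Optimal quantities: nickel briquettes = 1.274 kg, pig iron = 2.005 kg, return scrap = 0.747 kg.
Total cost: 18.5·1.274 + 0.5·2.005 + 0.24·0.747 = 24.7508.

$24.75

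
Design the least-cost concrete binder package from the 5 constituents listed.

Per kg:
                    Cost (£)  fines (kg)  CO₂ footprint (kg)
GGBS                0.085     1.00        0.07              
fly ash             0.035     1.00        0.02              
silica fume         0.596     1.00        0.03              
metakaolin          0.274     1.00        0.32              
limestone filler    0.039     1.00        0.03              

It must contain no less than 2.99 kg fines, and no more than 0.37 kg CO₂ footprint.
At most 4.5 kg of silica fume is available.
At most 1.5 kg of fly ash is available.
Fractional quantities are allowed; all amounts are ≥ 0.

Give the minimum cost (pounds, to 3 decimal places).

Let x1 = kg of GGBS, x2 = kg of fly ash, x3 = kg of silica fume, x4 = kg of metakaolin, x5 = kg of limestone filler.
min 0.085x1 + 0.035x2 + 0.596x3 + 0.274x4 + 0.039x5 with:
  1x1 + 1x2 + 1x3 + 1x4 + 1x5 ≥ 2.99   (fines)
  0.07x1 + 0.02x2 + 0.03x3 + 0.32x4 + 0.03x5 ≤ 0.37   (CO₂ footprint)
  x3 ≤ 4.5
  x2 ≤ 1.5
  x1, x2, x3, x4, x5 ≥ 0.
The minimum-cost mix takes nothing from GGBS, silica fume, metakaolin — only fly ash, limestone filler. There the fines and the fly ash cap constraints are tight.
So fly ash = 1.5 kg, limestone filler = 1.49 kg.
Objective = 0.035·1.5 + 0.039·1.49 = 0.11061.

£0.111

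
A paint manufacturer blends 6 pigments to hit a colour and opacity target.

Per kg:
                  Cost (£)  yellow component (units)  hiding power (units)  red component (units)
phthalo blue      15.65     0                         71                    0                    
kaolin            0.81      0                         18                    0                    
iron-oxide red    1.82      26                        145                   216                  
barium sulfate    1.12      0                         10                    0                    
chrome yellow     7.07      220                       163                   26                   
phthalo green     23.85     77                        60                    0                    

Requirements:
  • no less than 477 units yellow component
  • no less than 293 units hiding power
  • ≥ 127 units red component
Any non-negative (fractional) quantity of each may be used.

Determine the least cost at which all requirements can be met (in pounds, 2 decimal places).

Let x1 = kg of phthalo blue, x2 = kg of kaolin, x3 = kg of iron-oxide red, x4 = kg of barium sulfate, x5 = kg of chrome yellow, x6 = kg of phthalo green.
Minimise 15.65x1 + 0.81x2 + 1.82x3 + 1.12x4 + 7.07x5 + 23.85x6 subject to:
  26x3 + 220x5 + 77x6 ≥ 477   (yellow component)
  71x1 + 18x2 + 145x3 + 10x4 + 163x5 + 60x6 ≥ 293   (hiding power)
  216x3 + 26x5 ≥ 127   (red component)
  x1, x2, x3, x4, x5, x6 ≥ 0.
At the optimum only iron-oxide red, chrome yellow are positive (phthalo blue, kaolin, barium sulfate, phthalo green = 0). There the yellow component and red component constraints are tight.
That vertex is x3 = 0.3317, x5 = 2.129.
Hence cost = 1.82·0.3317 + 7.07·2.129 = £15.6557.

£15.66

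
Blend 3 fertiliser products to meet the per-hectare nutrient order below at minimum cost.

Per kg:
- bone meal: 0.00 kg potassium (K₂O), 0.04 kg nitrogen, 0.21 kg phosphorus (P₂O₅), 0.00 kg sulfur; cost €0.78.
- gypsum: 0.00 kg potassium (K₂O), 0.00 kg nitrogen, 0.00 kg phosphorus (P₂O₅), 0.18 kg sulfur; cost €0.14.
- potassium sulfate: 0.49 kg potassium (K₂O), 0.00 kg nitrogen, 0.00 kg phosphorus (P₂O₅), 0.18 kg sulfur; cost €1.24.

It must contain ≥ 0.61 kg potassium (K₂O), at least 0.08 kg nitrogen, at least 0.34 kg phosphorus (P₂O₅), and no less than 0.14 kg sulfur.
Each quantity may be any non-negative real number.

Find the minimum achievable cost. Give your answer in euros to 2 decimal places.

€3.10

Treat it as an LP. Let x1 = kg of bone meal, x2 = kg of gypsum, x3 = kg of potassium sulfate.
min 0.78x1 + 0.14x2 + 1.24x3 s.t.:
  0.49x3 ≥ 0.61   (potassium (K₂O))
  0.04x1 ≥ 0.08   (nitrogen)
  0.21x1 ≥ 0.34   (phosphorus (P₂O₅))
  0.18x2 + 0.18x3 ≥ 0.14   (sulfur)
  x1, x2, x3 ≥ 0.
The optimal basis is {bone meal, potassium sulfate}; gypsum drops out. There the potassium (K₂O) and nitrogen constraints are tight.
Solving gives x1 = 2, x3 = 1.245.
Cost = 0.78·2 + 1.24·1.245 = 3.1038.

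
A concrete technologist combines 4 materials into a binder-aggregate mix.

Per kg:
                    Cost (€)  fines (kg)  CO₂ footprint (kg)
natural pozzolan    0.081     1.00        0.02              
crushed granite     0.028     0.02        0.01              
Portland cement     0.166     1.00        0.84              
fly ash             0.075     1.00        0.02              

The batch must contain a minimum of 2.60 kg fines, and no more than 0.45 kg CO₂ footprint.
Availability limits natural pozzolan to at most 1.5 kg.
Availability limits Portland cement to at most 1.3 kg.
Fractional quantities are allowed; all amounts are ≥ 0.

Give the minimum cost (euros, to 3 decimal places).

€0.195

Let x1 = kg of natural pozzolan, x2 = kg of crushed granite, x3 = kg of Portland cement, x4 = kg of fly ash.
min 0.081x1 + 0.028x2 + 0.166x3 + 0.075x4 s.t.:
  1x1 + 0.02x2 + 1x3 + 1x4 ≥ 2.6   (fines)
  0.02x1 + 0.01x2 + 0.84x3 + 0.02x4 ≤ 0.45   (CO₂ footprint)
  x1 ≤ 1.5
  x3 ≤ 1.3
  x1, x2, x3, x4 ≥ 0.
The cheapest feasible vertex uses only fly ash; natural pozzolan, crushed granite, Portland cement are not used. There the fines constraint is tight.
So fly ash = 2.6 kg.
Cost = 0.075·2.6 = 0.19500.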